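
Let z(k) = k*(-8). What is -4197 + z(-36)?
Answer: -3909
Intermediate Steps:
z(k) = -8*k
-4197 + z(-36) = -4197 - 8*(-36) = -4197 + 288 = -3909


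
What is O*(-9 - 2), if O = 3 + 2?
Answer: -55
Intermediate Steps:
O = 5
O*(-9 - 2) = 5*(-9 - 2) = 5*(-11) = -55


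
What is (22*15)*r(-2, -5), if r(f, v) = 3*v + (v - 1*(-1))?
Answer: -6270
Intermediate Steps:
r(f, v) = 1 + 4*v (r(f, v) = 3*v + (v + 1) = 3*v + (1 + v) = 1 + 4*v)
(22*15)*r(-2, -5) = (22*15)*(1 + 4*(-5)) = 330*(1 - 20) = 330*(-19) = -6270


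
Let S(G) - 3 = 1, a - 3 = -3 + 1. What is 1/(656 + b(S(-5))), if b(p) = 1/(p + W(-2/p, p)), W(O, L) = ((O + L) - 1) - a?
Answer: 11/7218 ≈ 0.0015240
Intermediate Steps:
a = 1 (a = 3 + (-3 + 1) = 3 - 2 = 1)
S(G) = 4 (S(G) = 3 + 1 = 4)
W(O, L) = -2 + L + O (W(O, L) = ((O + L) - 1) - 1*1 = ((L + O) - 1) - 1 = (-1 + L + O) - 1 = -2 + L + O)
b(p) = 1/(-2 - 2/p + 2*p) (b(p) = 1/(p + (-2 + p - 2/p)) = 1/(-2 - 2/p + 2*p))
1/(656 + b(S(-5))) = 1/(656 - 1*4/(2 - 2*4*(-1 + 4))) = 1/(656 - 1*4/(2 - 2*4*3)) = 1/(656 - 1*4/(2 - 24)) = 1/(656 - 1*4/(-22)) = 1/(656 - 1*4*(-1/22)) = 1/(656 + 2/11) = 1/(7218/11) = 11/7218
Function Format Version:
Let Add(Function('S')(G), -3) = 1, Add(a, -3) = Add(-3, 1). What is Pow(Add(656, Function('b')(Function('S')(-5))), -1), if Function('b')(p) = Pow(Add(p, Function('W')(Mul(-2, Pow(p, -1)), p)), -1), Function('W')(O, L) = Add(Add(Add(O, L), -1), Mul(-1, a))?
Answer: Rational(11, 7218) ≈ 0.0015240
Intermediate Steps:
a = 1 (a = Add(3, Add(-3, 1)) = Add(3, -2) = 1)
Function('S')(G) = 4 (Function('S')(G) = Add(3, 1) = 4)
Function('W')(O, L) = Add(-2, L, O) (Function('W')(O, L) = Add(Add(Add(O, L), -1), Mul(-1, 1)) = Add(Add(Add(L, O), -1), -1) = Add(Add(-1, L, O), -1) = Add(-2, L, O))
Function('b')(p) = Pow(Add(-2, Mul(-2, Pow(p, -1)), Mul(2, p)), -1) (Function('b')(p) = Pow(Add(p, Add(-2, p, Mul(-2, Pow(p, -1)))), -1) = Pow(Add(-2, Mul(-2, Pow(p, -1)), Mul(2, p)), -1))
Pow(Add(656, Function('b')(Function('S')(-5))), -1) = Pow(Add(656, Mul(-1, 4, Pow(Add(2, Mul(-2, 4, Add(-1, 4))), -1))), -1) = Pow(Add(656, Mul(-1, 4, Pow(Add(2, Mul(-2, 4, 3)), -1))), -1) = Pow(Add(656, Mul(-1, 4, Pow(Add(2, -24), -1))), -1) = Pow(Add(656, Mul(-1, 4, Pow(-22, -1))), -1) = Pow(Add(656, Mul(-1, 4, Rational(-1, 22))), -1) = Pow(Add(656, Rational(2, 11)), -1) = Pow(Rational(7218, 11), -1) = Rational(11, 7218)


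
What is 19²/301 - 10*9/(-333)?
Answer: 16367/11137 ≈ 1.4696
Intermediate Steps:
19²/301 - 10*9/(-333) = 361*(1/301) - 90*(-1/333) = 361/301 + 10/37 = 16367/11137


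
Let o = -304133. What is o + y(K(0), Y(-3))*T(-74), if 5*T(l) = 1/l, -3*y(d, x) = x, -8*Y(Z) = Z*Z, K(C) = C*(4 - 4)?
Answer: -900233683/2960 ≈ -3.0413e+5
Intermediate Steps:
K(C) = 0 (K(C) = C*0 = 0)
Y(Z) = -Z²/8 (Y(Z) = -Z*Z/8 = -Z²/8)
y(d, x) = -x/3
T(l) = 1/(5*l) (T(l) = (1/l)/5 = 1/(5*l))
o + y(K(0), Y(-3))*T(-74) = -304133 + (-(-1)*(-3)²/24)*((⅕)/(-74)) = -304133 + (-(-1)*9/24)*((⅕)*(-1/74)) = -304133 - ⅓*(-9/8)*(-1/370) = -304133 + (3/8)*(-1/370) = -304133 - 3/2960 = -900233683/2960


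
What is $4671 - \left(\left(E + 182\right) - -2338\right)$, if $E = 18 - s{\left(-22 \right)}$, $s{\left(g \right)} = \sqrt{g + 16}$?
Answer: $2133 + i \sqrt{6} \approx 2133.0 + 2.4495 i$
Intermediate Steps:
$s{\left(g \right)} = \sqrt{16 + g}$
$E = 18 - i \sqrt{6}$ ($E = 18 - \sqrt{16 - 22} = 18 - \sqrt{-6} = 18 - i \sqrt{6} \approx 18.0 - 2.4495 i$)
$4671 - \left(\left(E + 182\right) - -2338\right) = 4671 - \left(\left(\left(18 - i \sqrt{6}\right) + 182\right) - -2338\right) = 4671 - \left(\left(200 - i \sqrt{6}\right) + 2338\right) = 4671 - \left(2538 - i \sqrt{6}\right) = 2133 + i \sqrt{6}$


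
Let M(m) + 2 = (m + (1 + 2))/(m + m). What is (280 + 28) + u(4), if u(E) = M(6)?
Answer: 1227/4 ≈ 306.75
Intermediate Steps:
M(m) = -2 + (3 + m)/(2*m) (M(m) = -2 + (m + (1 + 2))/(m + m) = -2 + (m + 3)/((2*m)) = -2 + (3 + m)*(1/(2*m)) = -2 + (3 + m)/(2*m))
u(E) = -5/4 (u(E) = (3/2)*(1 - 1*6)/6 = (3/2)*(1/6)*(1 - 6) = (3/2)*(1/6)*(-5) = -5/4)
(280 + 28) + u(4) = (280 + 28) - 5/4 = 308 - 5/4 = 1227/4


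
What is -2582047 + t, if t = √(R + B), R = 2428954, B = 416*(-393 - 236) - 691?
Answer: -2582047 + √2166599 ≈ -2.5806e+6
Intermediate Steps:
B = -262355 (B = 416*(-629) - 691 = -261664 - 691 = -262355)
t = √2166599 (t = √(2428954 - 262355) = √2166599 ≈ 1471.9)
-2582047 + t = -2582047 + √2166599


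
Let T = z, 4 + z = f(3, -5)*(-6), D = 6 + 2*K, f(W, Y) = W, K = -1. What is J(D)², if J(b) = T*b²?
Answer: 123904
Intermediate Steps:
D = 4 (D = 6 + 2*(-1) = 6 - 2 = 4)
z = -22 (z = -4 + 3*(-6) = -4 - 18 = -22)
T = -22
J(b) = -22*b²
J(D)² = (-22*4²)² = (-22*16)² = (-352)² = 123904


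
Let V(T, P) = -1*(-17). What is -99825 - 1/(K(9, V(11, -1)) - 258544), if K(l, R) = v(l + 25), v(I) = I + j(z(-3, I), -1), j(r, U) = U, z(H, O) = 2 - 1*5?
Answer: -25805860574/258511 ≈ -99825.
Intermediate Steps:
V(T, P) = 17
z(H, O) = -3 (z(H, O) = 2 - 5 = -3)
v(I) = -1 + I (v(I) = I - 1 = -1 + I)
K(l, R) = 24 + l (K(l, R) = -1 + (l + 25) = -1 + (25 + l) = 24 + l)
-99825 - 1/(K(9, V(11, -1)) - 258544) = -99825 - 1/((24 + 9) - 258544) = -99825 - 1/(33 - 258544) = -99825 - 1/(-258511) = -99825 - 1*(-1/258511) = -99825 + 1/258511 = -25805860574/258511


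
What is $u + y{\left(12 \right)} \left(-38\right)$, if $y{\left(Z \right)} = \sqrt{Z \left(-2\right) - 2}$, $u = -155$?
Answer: $-155 - 38 i \sqrt{26} \approx -155.0 - 193.76 i$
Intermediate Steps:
$y{\left(Z \right)} = \sqrt{-2 - 2 Z}$ ($y{\left(Z \right)} = \sqrt{- 2 Z - 2} = \sqrt{-2 - 2 Z}$)
$u + y{\left(12 \right)} \left(-38\right) = -155 + \sqrt{-2 - 24} \left(-38\right) = -155 + \sqrt{-26} \left(-38\right) = -155 + i \sqrt{26} \left(-38\right) = -155 - 38 i \sqrt{26}$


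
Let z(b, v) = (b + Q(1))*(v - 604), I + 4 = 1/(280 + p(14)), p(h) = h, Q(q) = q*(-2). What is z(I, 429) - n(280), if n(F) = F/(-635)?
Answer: 5599877/5334 ≈ 1049.8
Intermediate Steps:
n(F) = -F/635 (n(F) = F*(-1/635) = -F/635)
Q(q) = -2*q
I = -1175/294 (I = -4 + 1/(280 + 14) = -4 + 1/294 = -1175/294 ≈ -3.9966)
z(b, v) = (-604 + v)*(-2 + b) (z(b, v) = (b - 2*1)*(v - 604) = (b - 2)*(-604 + v) = (-2 + b)*(-604 + v) = (-604 + v)*(-2 + b))
z(I, 429) - n(280) = (1208 - 604*(-1175/294) - 2*429 - 1175/294*429) - (-1)*280/635 = (1208 + 354850/147 - 858 - 168025/98) - 1*(-56/127) = 44075/42 + 56/127 = 5599877/5334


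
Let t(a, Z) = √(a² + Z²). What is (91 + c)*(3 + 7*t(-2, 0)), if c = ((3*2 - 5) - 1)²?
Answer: 1547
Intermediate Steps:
c = 0 (c = ((6 - 5) - 1)² = (1 - 1)² = 0² = 0)
t(a, Z) = √(Z² + a²)
(91 + c)*(3 + 7*t(-2, 0)) = (91 + 0)*(3 + 7*√(0² + (-2)²)) = 91*(3 + 7*√(0 + 4)) = 91*(3 + 7*√4) = 91*(3 + 7*2) = 91*(3 + 14) = 91*17 = 1547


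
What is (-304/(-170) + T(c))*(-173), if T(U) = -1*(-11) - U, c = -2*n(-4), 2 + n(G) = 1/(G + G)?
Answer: -502219/340 ≈ -1477.1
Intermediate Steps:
n(G) = -2 + 1/(2*G) (n(G) = -2 + 1/(G + G) = -2 + 1/(2*G))
c = 17/4 (c = -2*(-2 + (1/2)/(-4)) = -2*(-2 + (1/2)*(-1/4)) = -2*(-2 - 1/8) = -2*(-17/8) = 17/4 ≈ 4.2500)
T(U) = 11 - U
(-304/(-170) + T(c))*(-173) = (-304/(-170) + (11 - 1*17/4))*(-173) = (-304*(-1/170) + (11 - 17/4))*(-173) = (152/85 + 27/4)*(-173) = (2903/340)*(-173) = -502219/340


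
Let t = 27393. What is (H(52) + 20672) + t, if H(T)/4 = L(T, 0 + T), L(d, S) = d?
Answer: 48273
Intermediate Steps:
H(T) = 4*T
(H(52) + 20672) + t = (4*52 + 20672) + 27393 = (208 + 20672) + 27393 = 20880 + 27393 = 48273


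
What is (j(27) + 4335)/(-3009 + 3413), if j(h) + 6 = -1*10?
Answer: 4319/404 ≈ 10.691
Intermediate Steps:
j(h) = -16 (j(h) = -6 - 1*10 = -6 - 10 = -16)
(j(27) + 4335)/(-3009 + 3413) = (-16 + 4335)/(-3009 + 3413) = 4319/404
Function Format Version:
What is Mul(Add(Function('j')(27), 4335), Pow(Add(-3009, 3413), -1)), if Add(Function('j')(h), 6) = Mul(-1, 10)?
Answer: Rational(4319, 404) ≈ 10.691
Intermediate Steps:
Function('j')(h) = -16 (Function('j')(h) = Add(-6, Mul(-1, 10)) = Add(-6, -10) = -16)
Mul(Add(Function('j')(27), 4335), Pow(Add(-3009, 3413), -1)) = Mul(Add(-16, 4335), Pow(Add(-3009, 3413), -1)) = Mul(4319, Pow(404, -1)) = Mul(4319, Rational(1, 404)) = Rational(4319, 404)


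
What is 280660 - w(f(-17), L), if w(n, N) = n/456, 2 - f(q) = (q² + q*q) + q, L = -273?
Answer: 127981519/456 ≈ 2.8066e+5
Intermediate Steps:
f(q) = 2 - q - 2*q² (f(q) = 2 - ((q² + q*q) + q) = 2 - ((q² + q²) + q) = 2 - (2*q² + q) = 2 - (q + 2*q²) = 2 + (-q - 2*q²) = 2 - q - 2*q²)
w(n, N) = n/456 (w(n, N) = n*(1/456) = n/456)
280660 - w(f(-17), L) = 280660 - (2 - 1*(-17) - 2*(-17)²)/456 = 280660 - (2 + 17 - 2*289)/456 = 280660 - (2 + 17 - 578)/456 = 280660 - (-559)/456 = 280660 - 1*(-559/456) = 280660 + 559/456 = 127981519/456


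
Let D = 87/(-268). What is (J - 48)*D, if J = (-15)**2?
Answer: -15399/268 ≈ -57.459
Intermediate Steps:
D = -87/268 (D = 87*(-1/268) = -87/268 ≈ -0.32463)
J = 225
(J - 48)*D = (225 - 48)*(-87/268) = 177*(-87/268) = -15399/268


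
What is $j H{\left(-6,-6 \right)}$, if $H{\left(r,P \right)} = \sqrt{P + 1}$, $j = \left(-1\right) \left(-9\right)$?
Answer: $9 i \sqrt{5} \approx 20.125 i$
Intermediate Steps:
$j = 9$
$H{\left(r,P \right)} = \sqrt{1 + P}$
$j H{\left(-6,-6 \right)} = 9 \sqrt{1 - 6} = 9 \sqrt{-5} = 9 i \sqrt{5}$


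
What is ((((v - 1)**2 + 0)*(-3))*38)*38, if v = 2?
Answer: -4332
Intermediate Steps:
((((v - 1)**2 + 0)*(-3))*38)*38 = ((((2 - 1)**2 + 0)*(-3))*38)*38 = (((1**2 + 0)*(-3))*38)*38 = (((1 + 0)*(-3))*38)*38 = ((1*(-3))*38)*38 = -3*38*38 = -114*38 = -4332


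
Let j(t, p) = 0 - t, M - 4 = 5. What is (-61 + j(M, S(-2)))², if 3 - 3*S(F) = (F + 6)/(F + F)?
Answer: 4900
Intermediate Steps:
S(F) = 1 - (6 + F)/(6*F) (S(F) = 1 - (F + 6)/(3*(F + F)) = 1 - (6 + F)/(3*(2*F)) = 1 - (6 + F)*1/(2*F)/3 = 1 - (6 + F)/(6*F))
M = 9 (M = 4 + 5 = 9)
j(t, p) = -t
(-61 + j(M, S(-2)))² = (-61 - 1*9)² = (-61 - 9)² = (-70)² = 4900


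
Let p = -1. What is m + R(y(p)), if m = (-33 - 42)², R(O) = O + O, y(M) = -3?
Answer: 5619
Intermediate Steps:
R(O) = 2*O
m = 5625 (m = (-75)² = 5625)
m + R(y(p)) = 5625 + 2*(-3) = 5625 - 6 = 5619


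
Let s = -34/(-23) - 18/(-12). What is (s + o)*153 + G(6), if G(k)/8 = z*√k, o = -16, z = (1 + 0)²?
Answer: -91647/46 + 8*√6 ≈ -1972.7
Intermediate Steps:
z = 1 (z = 1² = 1)
G(k) = 8*√k (G(k) = 8*(1*√k) = 8*√k)
s = 137/46 (s = -34*(-1/23) - 18*(-1/12) = 34/23 + 3/2 = 137/46 ≈ 2.9783)
(s + o)*153 + G(6) = (137/46 - 16)*153 + 8*√6 = -599/46*153 + 8*√6 = -91647/46 + 8*√6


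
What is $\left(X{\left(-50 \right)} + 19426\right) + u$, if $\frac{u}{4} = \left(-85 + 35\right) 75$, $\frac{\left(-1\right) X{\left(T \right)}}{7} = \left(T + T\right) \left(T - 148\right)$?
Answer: $-134174$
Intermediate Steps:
$X{\left(T \right)} = - 14 T \left(-148 + T\right)$ ($X{\left(T \right)} = - 7 \left(T + T\right) \left(T - 148\right) = - 7 \cdot 2 T \left(-148 + T\right) = - 14 T \left(-148 + T\right)$)
$u = -15000$ ($u = 4 \left(-85 + 35\right) 75 = 4 \left(\left(-50\right) 75\right) = 4 \left(-3750\right) = -15000$)
$\left(X{\left(-50 \right)} + 19426\right) + u = \left(14 \left(-50\right) \left(148 - -50\right) + 19426\right) - 15000 = \left(14 \left(-50\right) \left(148 + 50\right) + 19426\right) - 15000 = \left(14 \left(-50\right) 198 + 19426\right) - 15000 = \left(-138600 + 19426\right) - 15000 = -119174 - 15000 = -134174$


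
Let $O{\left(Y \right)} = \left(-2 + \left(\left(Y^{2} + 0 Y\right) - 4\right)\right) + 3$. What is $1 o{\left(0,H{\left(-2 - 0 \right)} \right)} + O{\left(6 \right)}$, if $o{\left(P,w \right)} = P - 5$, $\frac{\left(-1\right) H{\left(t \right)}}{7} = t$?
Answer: $28$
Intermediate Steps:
$H{\left(t \right)} = - 7 t$
$o{\left(P,w \right)} = -5 + P$ ($o{\left(P,w \right)} = P - 5 = -5 + P$)
$O{\left(Y \right)} = -3 + Y^{2}$ ($O{\left(Y \right)} = \left(-2 + \left(\left(Y^{2} + 0\right) - 4\right)\right) + 3 = \left(-2 + \left(Y^{2} - 4\right)\right) + 3 = \left(-2 + \left(-4 + Y^{2}\right)\right) + 3 = \left(-6 + Y^{2}\right) + 3 = -3 + Y^{2}$)
$1 o{\left(0,H{\left(-2 - 0 \right)} \right)} + O{\left(6 \right)} = 1 \left(-5 + 0\right) - \left(3 - 6^{2}\right) = 1 \left(-5\right) + \left(-3 + 36\right) = -5 + 33 = 28$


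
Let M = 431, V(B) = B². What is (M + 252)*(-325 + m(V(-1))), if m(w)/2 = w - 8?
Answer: -231537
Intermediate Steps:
m(w) = -16 + 2*w (m(w) = 2*(w - 8) = 2*(-8 + w) = -16 + 2*w)
(M + 252)*(-325 + m(V(-1))) = (431 + 252)*(-325 + (-16 + 2*(-1)²)) = 683*(-325 + (-16 + 2*1)) = 683*(-325 + (-16 + 2)) = 683*(-325 - 14) = 683*(-339) = -231537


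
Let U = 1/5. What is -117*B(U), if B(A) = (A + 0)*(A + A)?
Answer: -234/25 ≈ -9.3600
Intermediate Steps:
U = 1/5 ≈ 0.20000
B(A) = 2*A**2 (B(A) = A*(2*A) = 2*A**2)
-117*B(U) = -234*(1/5)**2 = -234/25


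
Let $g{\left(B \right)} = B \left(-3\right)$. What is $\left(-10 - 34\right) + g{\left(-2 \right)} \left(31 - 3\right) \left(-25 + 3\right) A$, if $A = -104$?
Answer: $384340$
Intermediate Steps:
$g{\left(B \right)} = - 3 B$
$\left(-10 - 34\right) + g{\left(-2 \right)} \left(31 - 3\right) \left(-25 + 3\right) A = \left(-10 - 34\right) + \left(-3\right) \left(-2\right) \left(31 - 3\right) \left(-25 + 3\right) \left(-104\right) = \left(-10 - 34\right) + 6 \cdot 28 \left(-22\right) \left(-104\right) = -44 + 6 \left(-616\right) \left(-104\right) = -44 - -384384 = -44 + 384384 = 384340$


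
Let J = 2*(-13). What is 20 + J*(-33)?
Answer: 878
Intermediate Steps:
J = -26
20 + J*(-33) = 20 - 26*(-33) = 20 + 858 = 878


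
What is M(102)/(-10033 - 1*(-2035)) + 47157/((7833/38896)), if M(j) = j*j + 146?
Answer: 2444999716751/10441389 ≈ 2.3416e+5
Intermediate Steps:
M(j) = 146 + j² (M(j) = j² + 146 = 146 + j²)
M(102)/(-10033 - 1*(-2035)) + 47157/((7833/38896)) = (146 + 102²)/(-10033 - 1*(-2035)) + 47157/((7833/38896)) = (146 + 10404)/(-10033 + 2035) + 47157/((7833*(1/38896))) = 10550/(-7998) + 47157/(7833/38896) = 10550*(-1/7998) + 47157*(38896/7833) = -5275/3999 + 611406224/2611 = 2444999716751/10441389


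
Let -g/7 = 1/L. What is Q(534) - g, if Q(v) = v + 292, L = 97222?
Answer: 80305379/97222 ≈ 826.00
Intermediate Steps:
Q(v) = 292 + v
g = -7/97222 ≈ -7.2000e-5
Q(534) - g = (292 + 534) - 1*(-7/97222) = 826 + 7/97222 = 80305379/97222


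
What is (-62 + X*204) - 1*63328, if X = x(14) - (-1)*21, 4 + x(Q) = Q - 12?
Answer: -59514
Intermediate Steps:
x(Q) = -16 + Q (x(Q) = -4 + (Q - 12) = -4 + (-12 + Q) = -16 + Q)
X = 19 (X = (-16 + 14) - (-1)*21 = -2 - 1*(-21) = -2 + 21 = 19)
(-62 + X*204) - 1*63328 = (-62 + 19*204) - 1*63328 = (-62 + 3876) - 63328 = 3814 - 63328 = -59514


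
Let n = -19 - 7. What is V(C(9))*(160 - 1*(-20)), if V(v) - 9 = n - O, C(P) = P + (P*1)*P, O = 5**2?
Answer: -7560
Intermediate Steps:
O = 25
C(P) = P + P**2 (C(P) = P + P*P = P + P**2)
n = -26
V(v) = -42 (V(v) = 9 + (-26 - 1*25) = 9 + (-26 - 25) = 9 - 51 = -42)
V(C(9))*(160 - 1*(-20)) = -42*(160 - 1*(-20)) = -42*(160 + 20) = -42*180 = -7560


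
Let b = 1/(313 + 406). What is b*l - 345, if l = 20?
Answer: -248035/719 ≈ -344.97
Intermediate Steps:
b = 1/719 ≈ 0.0013908
b*l - 345 = (1/719)*20 - 345 = 20/719 - 345 = -248035/719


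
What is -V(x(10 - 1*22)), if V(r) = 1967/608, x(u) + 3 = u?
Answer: -1967/608 ≈ -3.2352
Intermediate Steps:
x(u) = -3 + u
V(r) = 1967/608 (V(r) = 1967*(1/608) = 1967/608)
-V(x(10 - 1*22)) = -1*1967/608 = -1967/608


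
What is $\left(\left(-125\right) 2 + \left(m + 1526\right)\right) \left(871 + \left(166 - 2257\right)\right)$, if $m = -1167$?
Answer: $-132980$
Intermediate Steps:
$\left(\left(-125\right) 2 + \left(m + 1526\right)\right) \left(871 + \left(166 - 2257\right)\right) = \left(\left(-125\right) 2 + \left(-1167 + 1526\right)\right) \left(871 + \left(166 - 2257\right)\right) = \left(-250 + 359\right) \left(871 - 2091\right) = 109 \left(-1220\right) = -132980$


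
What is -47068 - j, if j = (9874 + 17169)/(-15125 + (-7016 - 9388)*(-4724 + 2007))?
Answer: -2097093256967/44554543 ≈ -47068.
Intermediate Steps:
j = 27043/44554543 (j = 27043/(-15125 - 16404*(-2717)) = 27043/(-15125 + 44569668) = 27043/44554543 ≈ 0.00060696)
-47068 - j = -47068 - 1*27043/44554543 = -47068 - 27043/44554543 = -2097093256967/44554543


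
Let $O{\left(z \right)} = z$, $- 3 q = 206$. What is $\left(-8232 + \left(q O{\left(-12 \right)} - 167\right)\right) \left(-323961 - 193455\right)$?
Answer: $3919426200$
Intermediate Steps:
$q = - \frac{206}{3}$ ($q = \left(- \frac{1}{3}\right) 206 = - \frac{206}{3} \approx -68.667$)
$\left(-8232 + \left(q O{\left(-12 \right)} - 167\right)\right) \left(-323961 - 193455\right) = \left(-8232 - -657\right) \left(-323961 - 193455\right) = \left(-8232 + \left(824 - 167\right)\right) \left(-517416\right) = \left(-8232 + 657\right) \left(-517416\right) = \left(-7575\right) \left(-517416\right) = 3919426200$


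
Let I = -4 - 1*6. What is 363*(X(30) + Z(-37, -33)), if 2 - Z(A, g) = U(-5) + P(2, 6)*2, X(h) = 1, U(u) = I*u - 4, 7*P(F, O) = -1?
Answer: -108537/7 ≈ -15505.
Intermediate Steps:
I = -10 (I = -4 - 6 = -10)
P(F, O) = -⅐ (P(F, O) = (⅐)*(-1) = -⅐)
U(u) = -4 - 10*u (U(u) = -10*u - 4 = -4 - 10*u)
Z(A, g) = -306/7 (Z(A, g) = 2 - ((-4 - 10*(-5)) - ⅐*2) = 2 - ((-4 + 50) - 2/7) = 2 - (46 - 2/7) = 2 - 1*320/7 = 2 - 320/7 = -306/7)
363*(X(30) + Z(-37, -33)) = 363*(1 - 306/7) = 363*(-299/7) = -108537/7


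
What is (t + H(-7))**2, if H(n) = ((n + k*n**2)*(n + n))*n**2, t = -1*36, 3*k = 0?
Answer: 22714756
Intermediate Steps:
k = 0 (k = (1/3)*0 = 0)
t = -36
H(n) = 2*n**4 (H(n) = ((n + 0*n**2)*(n + n))*n**2 = ((n + 0)*(2*n))*n**2 = (n*(2*n))*n**2 = (2*n**2)*n**2 = 2*n**4)
(t + H(-7))**2 = (-36 + 2*(-7)**4)**2 = (-36 + 2*2401)**2 = (-36 + 4802)**2 = 4766**2 = 22714756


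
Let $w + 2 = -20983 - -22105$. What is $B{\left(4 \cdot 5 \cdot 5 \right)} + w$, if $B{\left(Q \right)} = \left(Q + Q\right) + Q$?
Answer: $1420$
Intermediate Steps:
$w = 1120$ ($w = -2 - -1122 = -2 + \left(-20983 + 22105\right) = -2 + 1122 = 1120$)
$B{\left(Q \right)} = 3 Q$ ($B{\left(Q \right)} = 2 Q + Q = 3 Q$)
$B{\left(4 \cdot 5 \cdot 5 \right)} + w = 3 \cdot 4 \cdot 5 \cdot 5 + 1120 = 3 \cdot 20 \cdot 5 + 1120 = 3 \cdot 100 + 1120 = 300 + 1120 = 1420$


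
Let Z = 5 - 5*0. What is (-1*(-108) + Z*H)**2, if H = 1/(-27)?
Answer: 8473921/729 ≈ 11624.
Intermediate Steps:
Z = 5 (Z = 5 + 0 = 5)
H = -1/27 ≈ -0.037037
(-1*(-108) + Z*H)**2 = (-1*(-108) + 5*(-1/27))**2 = (108 - 5/27)**2 = (2911/27)**2 = 8473921/729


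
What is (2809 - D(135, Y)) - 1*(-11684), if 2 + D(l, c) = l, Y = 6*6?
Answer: 14360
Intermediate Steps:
Y = 36
D(l, c) = -2 + l
(2809 - D(135, Y)) - 1*(-11684) = (2809 - (-2 + 135)) - 1*(-11684) = (2809 - 1*133) + 11684 = (2809 - 133) + 11684 = 2676 + 11684 = 14360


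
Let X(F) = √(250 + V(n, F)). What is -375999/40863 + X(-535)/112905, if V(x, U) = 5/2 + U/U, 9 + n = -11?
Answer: -125333/13621 + √6/17370 ≈ -9.2013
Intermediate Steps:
n = -20 (n = -9 - 11 = -20)
V(x, U) = 7/2 (V(x, U) = 5*(½) + 1 = 5/2 + 1 = 7/2)
X(F) = 13*√6/2 (X(F) = √(250 + 7/2) = √(507/2) = 13*√6/2)
-375999/40863 + X(-535)/112905 = -375999/40863 + (13*√6/2)/112905 = -375999*1/40863 + (13*√6/2)*(1/112905) = -125333/13621 + √6/17370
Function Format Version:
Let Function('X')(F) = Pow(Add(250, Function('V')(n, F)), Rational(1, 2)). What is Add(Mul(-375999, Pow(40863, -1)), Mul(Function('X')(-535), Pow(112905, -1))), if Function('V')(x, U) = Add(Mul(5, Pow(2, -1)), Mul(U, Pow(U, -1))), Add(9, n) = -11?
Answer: Add(Rational(-125333, 13621), Mul(Rational(1, 17370), Pow(6, Rational(1, 2)))) ≈ -9.2013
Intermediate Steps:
n = -20 (n = Add(-9, -11) = -20)
Function('V')(x, U) = Rational(7, 2) (Function('V')(x, U) = Add(Mul(5, Rational(1, 2)), 1) = Add(Rational(5, 2), 1) = Rational(7, 2))
Function('X')(F) = Mul(Rational(13, 2), Pow(6, Rational(1, 2))) (Function('X')(F) = Pow(Add(250, Rational(7, 2)), Rational(1, 2)) = Pow(Rational(507, 2), Rational(1, 2)) = Mul(Rational(13, 2), Pow(6, Rational(1, 2))))
Add(Mul(-375999, Pow(40863, -1)), Mul(Function('X')(-535), Pow(112905, -1))) = Add(Mul(-375999, Pow(40863, -1)), Mul(Mul(Rational(13, 2), Pow(6, Rational(1, 2))), Pow(112905, -1))) = Add(Mul(-375999, Rational(1, 40863)), Mul(Mul(Rational(13, 2), Pow(6, Rational(1, 2))), Rational(1, 112905))) = Add(Rational(-125333, 13621), Mul(Rational(1, 17370), Pow(6, Rational(1, 2))))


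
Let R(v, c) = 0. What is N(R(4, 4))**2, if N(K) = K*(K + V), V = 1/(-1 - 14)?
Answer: 0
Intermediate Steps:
V = -1/15 (V = 1/(-15) = -1/15 ≈ -0.066667)
N(K) = K*(-1/15 + K) (N(K) = K*(K - 1/15) = K*(-1/15 + K))
N(R(4, 4))**2 = (0*(-1/15 + 0))**2 = (0*(-1/15))**2 = 0**2 = 0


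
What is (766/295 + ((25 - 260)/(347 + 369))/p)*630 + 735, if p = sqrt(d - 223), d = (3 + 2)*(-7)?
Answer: 139881/59 + 24675*I*sqrt(258)/30788 ≈ 2370.9 + 12.873*I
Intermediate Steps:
d = -35 (d = 5*(-7) = -35)
p = I*sqrt(258) (p = sqrt(-35 - 223) = sqrt(-258) = I*sqrt(258) ≈ 16.062*I)
(766/295 + ((25 - 260)/(347 + 369))/p)*630 + 735 = (766/295 + ((25 - 260)/(347 + 369))/((I*sqrt(258))))*630 + 735 = (766*(1/295) + (-235/716)*(-I*sqrt(258)/258))*630 + 735 = (766/295 + (-235*1/716)*(-I*sqrt(258)/258))*630 + 735 = (766/295 - (-235)*I*sqrt(258)/184728)*630 + 735 = (766/295 + 235*I*sqrt(258)/184728)*630 + 735 = (96516/59 + 24675*I*sqrt(258)/30788) + 735 = 139881/59 + 24675*I*sqrt(258)/30788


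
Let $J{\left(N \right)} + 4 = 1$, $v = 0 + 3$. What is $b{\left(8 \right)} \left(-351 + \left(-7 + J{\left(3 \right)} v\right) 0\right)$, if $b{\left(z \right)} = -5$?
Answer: $1755$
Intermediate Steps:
$v = 3$
$J{\left(N \right)} = -3$ ($J{\left(N \right)} = -4 + 1 = -3$)
$b{\left(8 \right)} \left(-351 + \left(-7 + J{\left(3 \right)} v\right) 0\right) = - 5 \left(-351 + \left(-7 - 9\right) 0\right) = - 5 \left(-351 - 0\right) = - 5 \left(-351 + 0\right) = \left(-5\right) \left(-351\right) = 1755$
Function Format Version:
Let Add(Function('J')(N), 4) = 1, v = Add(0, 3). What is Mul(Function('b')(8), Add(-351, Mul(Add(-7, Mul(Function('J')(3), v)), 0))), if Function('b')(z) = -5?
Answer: 1755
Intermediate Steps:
v = 3
Function('J')(N) = -3 (Function('J')(N) = Add(-4, 1) = -3)
Mul(Function('b')(8), Add(-351, Mul(Add(-7, Mul(Function('J')(3), v)), 0))) = Mul(-5, Add(-351, Mul(Add(-7, Mul(-3, 3)), 0))) = Mul(-5, Add(-351, Mul(Add(-7, -9), 0))) = Mul(-5, Add(-351, Mul(-16, 0))) = Mul(-5, Add(-351, 0)) = Mul(-5, -351) = 1755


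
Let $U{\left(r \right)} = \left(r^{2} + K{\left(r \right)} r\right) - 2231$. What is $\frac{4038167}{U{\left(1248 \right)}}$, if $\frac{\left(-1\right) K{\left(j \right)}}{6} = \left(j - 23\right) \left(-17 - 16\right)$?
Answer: $\frac{4038167}{304257673} \approx 0.013272$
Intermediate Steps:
$K{\left(j \right)} = -4554 + 198 j$ ($K{\left(j \right)} = - 6 \left(j - 23\right) \left(-17 - 16\right) = - 6 \left(-23 + j\right) \left(-33\right) = - 6 \left(759 - 33 j\right) = -4554 + 198 j$)
$U{\left(r \right)} = -2231 + r^{2} + r \left(-4554 + 198 r\right)$ ($U{\left(r \right)} = \left(r^{2} + \left(-4554 + 198 r\right) r\right) - 2231 = \left(r^{2} + r \left(-4554 + 198 r\right)\right) - 2231 = -2231 + r^{2} + r \left(-4554 + 198 r\right)$)
$\frac{4038167}{U{\left(1248 \right)}} = \frac{4038167}{-2231 - 5683392 + 199 \cdot 1248^{2}} = \frac{4038167}{-2231 - 5683392 + 199 \cdot 1557504} = \frac{4038167}{-2231 - 5683392 + 309943296} = \frac{4038167}{304257673}$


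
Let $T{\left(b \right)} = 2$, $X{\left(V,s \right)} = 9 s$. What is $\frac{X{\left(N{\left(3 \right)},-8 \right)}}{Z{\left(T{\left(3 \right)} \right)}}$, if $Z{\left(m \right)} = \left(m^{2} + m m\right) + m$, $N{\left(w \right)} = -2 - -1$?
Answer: $- \frac{36}{5} \approx -7.2$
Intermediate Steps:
$N{\left(w \right)} = -1$ ($N{\left(w \right)} = -2 + 1 = -1$)
$Z{\left(m \right)} = m + 2 m^{2}$ ($Z{\left(m \right)} = \left(m^{2} + m^{2}\right) + m = 2 m^{2} + m = m + 2 m^{2}$)
$\frac{X{\left(N{\left(3 \right)},-8 \right)}}{Z{\left(T{\left(3 \right)} \right)}} = \frac{9 \left(-8\right)}{2 \left(1 + 2 \cdot 2\right)} = - \frac{72}{2 \left(1 + 4\right)} = - \frac{72}{2 \cdot 5} = - \frac{72}{10} = \left(-72\right) \frac{1}{10} = - \frac{36}{5}$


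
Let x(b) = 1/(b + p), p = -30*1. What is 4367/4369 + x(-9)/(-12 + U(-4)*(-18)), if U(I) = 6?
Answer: 20441929/20446920 ≈ 0.99976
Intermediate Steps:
p = -30
x(b) = 1/(-30 + b) (x(b) = 1/(b - 30) = 1/(-30 + b))
4367/4369 + x(-9)/(-12 + U(-4)*(-18)) = 4367/4369 + 1/((-30 - 9)*(-12 + 6*(-18))) = 4367*(1/4369) + 1/((-39)*(-12 - 108)) = 4367/4369 - 1/39/(-120) = 4367/4369 - 1/39*(-1/120) = 4367/4369 + 1/4680 = 20441929/20446920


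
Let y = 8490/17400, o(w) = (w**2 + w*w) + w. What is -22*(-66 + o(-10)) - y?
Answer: -1582523/580 ≈ -2728.5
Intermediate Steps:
o(w) = w + 2*w**2 (o(w) = (w**2 + w**2) + w = 2*w**2 + w = w + 2*w**2)
y = 283/580 (y = 8490*(1/17400) = 283/580 ≈ 0.48793)
-22*(-66 + o(-10)) - y = -22*(-66 - 10*(1 + 2*(-10))) - 1*283/580 = -22*(-66 - 10*(1 - 20)) - 283/580 = -22*(-66 - 10*(-19)) - 283/580 = -22*(-66 + 190) - 283/580 = -22*124 - 283/580 = -2728 - 283/580 = -1582523/580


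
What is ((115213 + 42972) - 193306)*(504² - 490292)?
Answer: 8298249396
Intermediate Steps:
((115213 + 42972) - 193306)*(504² - 490292) = (158185 - 193306)*(254016 - 490292) = -35121*(-236276) = 8298249396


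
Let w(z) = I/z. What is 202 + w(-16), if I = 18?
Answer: 1607/8 ≈ 200.88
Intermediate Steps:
w(z) = 18/z
202 + w(-16) = 202 + 18/(-16) = 202 + 18*(-1/16) = 202 - 9/8 = 1607/8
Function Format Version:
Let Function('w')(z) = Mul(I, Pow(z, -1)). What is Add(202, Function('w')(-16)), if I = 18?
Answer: Rational(1607, 8) ≈ 200.88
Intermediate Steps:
Function('w')(z) = Mul(18, Pow(z, -1))
Add(202, Function('w')(-16)) = Add(202, Mul(18, Pow(-16, -1))) = Add(202, Mul(18, Rational(-1, 16))) = Add(202, Rational(-9, 8)) = Rational(1607, 8)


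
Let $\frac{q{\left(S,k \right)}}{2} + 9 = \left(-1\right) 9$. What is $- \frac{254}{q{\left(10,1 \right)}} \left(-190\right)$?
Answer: $- \frac{12065}{9} \approx -1340.6$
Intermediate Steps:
$q{\left(S,k \right)} = -36$ ($q{\left(S,k \right)} = -18 + 2 \left(\left(-1\right) 9\right) = -18 + 2 \left(-9\right) = -18 - 18 = -36$)
$- \frac{254}{q{\left(10,1 \right)}} \left(-190\right) = - \frac{254}{-36} \left(-190\right) = \left(-254\right) \left(- \frac{1}{36}\right) \left(-190\right) = \frac{127}{18} \left(-190\right) = - \frac{12065}{9}$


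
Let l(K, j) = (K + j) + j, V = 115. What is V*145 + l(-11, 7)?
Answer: 16678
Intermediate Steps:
l(K, j) = K + 2*j
V*145 + l(-11, 7) = 115*145 + (-11 + 2*7) = 16675 + (-11 + 14) = 16675 + 3 = 16678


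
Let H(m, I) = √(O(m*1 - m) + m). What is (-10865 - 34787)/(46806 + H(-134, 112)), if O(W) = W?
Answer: -1068393756/1095400885 + 22826*I*√134/1095400885 ≈ -0.97534 + 0.00024122*I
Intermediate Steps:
H(m, I) = √m (H(m, I) = √((m*1 - m) + m) = √((m - m) + m) = √(0 + m) = √m)
(-10865 - 34787)/(46806 + H(-134, 112)) = (-10865 - 34787)/(46806 + √(-134)) = -45652/(46806 + I*√134)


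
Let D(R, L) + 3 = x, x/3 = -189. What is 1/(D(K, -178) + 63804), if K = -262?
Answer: 1/63234 ≈ 1.5814e-5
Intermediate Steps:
x = -567 (x = 3*(-189) = -567)
D(R, L) = -570 (D(R, L) = -3 - 567 = -570)
1/(D(K, -178) + 63804) = 1/(-570 + 63804) = 1/63234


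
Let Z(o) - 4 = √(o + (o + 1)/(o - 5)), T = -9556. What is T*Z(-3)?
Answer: -38224 - 4778*I*√11 ≈ -38224.0 - 15847.0*I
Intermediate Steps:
Z(o) = 4 + √(o + (1 + o)/(-5 + o)) (Z(o) = 4 + √(o + (o + 1)/(o - 5)) = 4 + √(o + (1 + o)/(-5 + o)))
T*Z(-3) = -9556*(4 + √((1 - 3 - 3*(-5 - 3))/(-5 - 3))) = -9556*(4 + √((1 - 3 - 3*(-8))/(-8))) = -9556*(4 + √(-(1 - 3 + 24)/8)) = -9556*(4 + √(-⅛*22)) = -9556*(4 + √(-11/4)) = -9556*(4 + I*√11/2) = -38224 - 4778*I*√11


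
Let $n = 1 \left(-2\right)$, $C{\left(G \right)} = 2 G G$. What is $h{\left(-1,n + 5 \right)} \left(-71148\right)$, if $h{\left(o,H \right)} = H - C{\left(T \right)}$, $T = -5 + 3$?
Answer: $355740$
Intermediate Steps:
$T = -2$
$C{\left(G \right)} = 2 G^{2}$
$n = -2$
$h{\left(o,H \right)} = -8 + H$ ($h{\left(o,H \right)} = H - 2 \left(-2\right)^{2} = H - 2 \cdot 4 = H - 8 = -8 + H$)
$h{\left(-1,n + 5 \right)} \left(-71148\right) = \left(-8 + \left(-2 + 5\right)\right) \left(-71148\right) = \left(-8 + 3\right) \left(-71148\right) = \left(-5\right) \left(-71148\right) = 355740$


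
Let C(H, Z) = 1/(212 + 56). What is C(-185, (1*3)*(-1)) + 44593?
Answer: 11950925/268 ≈ 44593.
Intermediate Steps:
C(H, Z) = 1/268
C(-185, (1*3)*(-1)) + 44593 = 1/268 + 44593 = 11950925/268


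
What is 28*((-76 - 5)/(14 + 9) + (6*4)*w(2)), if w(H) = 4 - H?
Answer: 28644/23 ≈ 1245.4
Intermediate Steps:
28*((-76 - 5)/(14 + 9) + (6*4)*w(2)) = 28*((-76 - 5)/(14 + 9) + (6*4)*(4 - 1*2)) = 28*(-81/23 + 24*(4 - 2)) = 28*(-81*1/23 + 24*2) = 28*(-81/23 + 48) = 28*(1023/23) = 28644/23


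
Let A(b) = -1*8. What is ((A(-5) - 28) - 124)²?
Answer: 25600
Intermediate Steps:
A(b) = -8
((A(-5) - 28) - 124)² = ((-8 - 28) - 124)² = (-36 - 124)² = (-160)² = 25600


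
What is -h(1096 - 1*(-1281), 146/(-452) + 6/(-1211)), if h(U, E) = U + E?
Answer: -650461863/273686 ≈ -2376.7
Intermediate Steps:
h(U, E) = E + U
-h(1096 - 1*(-1281), 146/(-452) + 6/(-1211)) = -((146/(-452) + 6/(-1211)) + (1096 - 1*(-1281))) = -((146*(-1/452) + 6*(-1/1211)) + (1096 + 1281)) = -((-73/226 - 6/1211) + 2377) = -(-89759/273686 + 2377) = -1*650461863/273686 = -650461863/273686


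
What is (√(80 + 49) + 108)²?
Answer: (108 + √129)² ≈ 14246.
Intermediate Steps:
(√(80 + 49) + 108)² = (√129 + 108)² = (108 + √129)²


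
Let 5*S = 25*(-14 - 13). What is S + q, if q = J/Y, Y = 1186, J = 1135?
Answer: -158975/1186 ≈ -134.04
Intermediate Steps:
q = 1135/1186 ≈ 0.95700
S = -135 (S = (25*(-14 - 13))/5 = (25*(-27))/5 = (1/5)*(-675) = -135)
S + q = -135 + 1135/1186 = -158975/1186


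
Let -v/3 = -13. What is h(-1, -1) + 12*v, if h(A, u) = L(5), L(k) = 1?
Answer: 469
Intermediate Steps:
h(A, u) = 1
v = 39 (v = -3*(-13) = 39)
h(-1, -1) + 12*v = 1 + 12*39 = 1 + 468 = 469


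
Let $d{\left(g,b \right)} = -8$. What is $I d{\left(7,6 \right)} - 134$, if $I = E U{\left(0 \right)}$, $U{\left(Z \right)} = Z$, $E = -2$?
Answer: $-134$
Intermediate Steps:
$I = 0$ ($I = \left(-2\right) 0 = 0$)
$I d{\left(7,6 \right)} - 134 = 0 \left(-8\right) - 134 = 0 - 134 = -134$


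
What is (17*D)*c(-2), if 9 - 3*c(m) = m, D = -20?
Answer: -3740/3 ≈ -1246.7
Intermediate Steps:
c(m) = 3 - m/3
(17*D)*c(-2) = (17*(-20))*(3 - 1/3*(-2)) = -340*(3 + 2/3) = -340*11/3 = -3740/3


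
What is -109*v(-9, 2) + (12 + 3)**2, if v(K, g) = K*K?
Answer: -8604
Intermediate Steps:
v(K, g) = K**2
-109*v(-9, 2) + (12 + 3)**2 = -109*(-9)**2 + (12 + 3)**2 = -109*81 + 15**2 = -8829 + 225 = -8604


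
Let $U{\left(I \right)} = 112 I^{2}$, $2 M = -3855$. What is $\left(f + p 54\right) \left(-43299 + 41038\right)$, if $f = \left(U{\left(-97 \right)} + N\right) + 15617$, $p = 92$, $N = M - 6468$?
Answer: $- \frac{4820440695}{2} \approx -2.4102 \cdot 10^{9}$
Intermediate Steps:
$M = - \frac{3855}{2}$ ($M = \frac{1}{2} \left(-3855\right) = - \frac{3855}{2} \approx -1927.5$)
$N = - \frac{16791}{2}$ ($N = - \frac{3855}{2} - 6468 = - \frac{16791}{2} \approx -8395.5$)
$f = \frac{2122059}{2}$ ($f = \left(112 \left(-97\right)^{2} - \frac{16791}{2}\right) + 15617 = \left(112 \cdot 9409 - \frac{16791}{2}\right) + 15617 = \left(1053808 - \frac{16791}{2}\right) + 15617 = \frac{2090825}{2} + 15617 = \frac{2122059}{2} \approx 1.061 \cdot 10^{6}$)
$\left(f + p 54\right) \left(-43299 + 41038\right) = \left(\frac{2122059}{2} + 92 \cdot 54\right) \left(-43299 + 41038\right) = \left(\frac{2122059}{2} + 4968\right) \left(-2261\right) = \frac{2131995}{2} \left(-2261\right) = - \frac{4820440695}{2}$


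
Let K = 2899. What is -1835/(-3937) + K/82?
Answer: 11563833/322834 ≈ 35.820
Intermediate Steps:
-1835/(-3937) + K/82 = -1835/(-3937) + 2899/82 = -1835*(-1/3937) + 2899*(1/82) = 1835/3937 + 2899/82 = 11563833/322834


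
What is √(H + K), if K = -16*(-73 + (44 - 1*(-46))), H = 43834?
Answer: √43562 ≈ 208.72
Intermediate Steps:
K = -272 (K = -16*(-73 + (44 + 46)) = -16*(-73 + 90) = -16*17 = -272)
√(H + K) = √(43834 - 272) = √43562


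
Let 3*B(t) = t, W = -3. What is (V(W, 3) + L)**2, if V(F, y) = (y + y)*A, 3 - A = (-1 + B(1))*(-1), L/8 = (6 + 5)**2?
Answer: 964324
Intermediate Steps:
B(t) = t/3
L = 968 (L = 8*(6 + 5)**2 = 8*11**2 = 8*121 = 968)
A = 7/3 (A = 3 - (-1 + (1/3)*1)*(-1) = 3 - (-1 + 1/3)*(-1) = 3 - (-2)*(-1)/3 = 3 - 1*2/3 = 3 - 2/3 = 7/3 ≈ 2.3333)
V(F, y) = 14*y/3 (V(F, y) = (y + y)*(7/3) = (2*y)*(7/3) = 14*y/3)
(V(W, 3) + L)**2 = ((14/3)*3 + 968)**2 = (14 + 968)**2 = 982**2 = 964324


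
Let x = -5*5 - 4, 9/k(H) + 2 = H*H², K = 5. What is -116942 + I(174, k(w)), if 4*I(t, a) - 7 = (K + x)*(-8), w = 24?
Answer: -467569/4 ≈ -1.1689e+5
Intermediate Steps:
k(H) = 9/(-2 + H³) (k(H) = 9/(-2 + H*H²) = 9/(-2 + H³))
x = -29 (x = -25 - 4 = -29)
I(t, a) = 199/4 (I(t, a) = 7/4 + ((5 - 29)*(-8))/4 = 7/4 + (-24*(-8))/4 = 7/4 + (¼)*192 = 7/4 + 48 = 199/4)
-116942 + I(174, k(w)) = -116942 + 199/4 = -467569/4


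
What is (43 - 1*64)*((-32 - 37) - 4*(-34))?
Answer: -1407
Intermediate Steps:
(43 - 1*64)*((-32 - 37) - 4*(-34)) = (43 - 64)*(-69 + 136) = -21*67 = -1407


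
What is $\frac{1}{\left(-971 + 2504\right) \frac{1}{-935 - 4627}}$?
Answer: $- \frac{1854}{511} \approx -3.6282$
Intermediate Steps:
$\frac{1}{\left(-971 + 2504\right) \frac{1}{-935 - 4627}} = \frac{1}{1533 \frac{1}{-5562}} = \frac{1}{1533 \left(- \frac{1}{5562}\right)} = \frac{1}{- \frac{511}{1854}} = - \frac{1854}{511}$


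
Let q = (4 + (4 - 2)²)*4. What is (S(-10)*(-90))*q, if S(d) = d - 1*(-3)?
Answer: 20160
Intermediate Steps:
S(d) = 3 + d (S(d) = d + 3 = 3 + d)
q = 32 (q = (4 + 2²)*4 = (4 + 4)*4 = 8*4 = 32)
(S(-10)*(-90))*q = ((3 - 10)*(-90))*32 = -7*(-90)*32 = 630*32 = 20160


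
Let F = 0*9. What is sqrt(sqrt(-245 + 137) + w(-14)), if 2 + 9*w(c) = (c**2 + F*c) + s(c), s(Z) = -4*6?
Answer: sqrt(170 + 54*I*sqrt(3))/3 ≈ 4.4971 + 1.1554*I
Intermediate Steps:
s(Z) = -24
F = 0
w(c) = -26/9 + c**2/9 (w(c) = -2/9 + ((c**2 + 0*c) - 24)/9 = -2/9 + ((c**2 + 0) - 24)/9 = -2/9 + (c**2 - 24)/9 = -2/9 + (-24 + c**2)/9 = -2/9 + (-8/3 + c**2/9) = -26/9 + c**2/9)
sqrt(sqrt(-245 + 137) + w(-14)) = sqrt(sqrt(-245 + 137) + (-26/9 + (1/9)*(-14)**2)) = sqrt(sqrt(-108) + (-26/9 + (1/9)*196)) = sqrt(6*I*sqrt(3) + (-26/9 + 196/9)) = sqrt(6*I*sqrt(3) + 170/9) = sqrt(170/9 + 6*I*sqrt(3))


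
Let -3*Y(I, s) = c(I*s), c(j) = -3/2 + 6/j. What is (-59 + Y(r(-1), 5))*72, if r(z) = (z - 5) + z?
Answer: -147276/35 ≈ -4207.9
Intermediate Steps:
r(z) = -5 + 2*z (r(z) = (-5 + z) + z = -5 + 2*z)
c(j) = -3/2 + 6/j (c(j) = -3*½ + 6/j = -3/2 + 6/j)
Y(I, s) = ½ - 2/(I*s) (Y(I, s) = -(-3/2 + 6/((I*s)))/3 = -(-3/2 + 6*(1/(I*s)))/3 = -(-3/2 + 6/(I*s))/3 = ½ - 2/(I*s))
(-59 + Y(r(-1), 5))*72 = (-59 + (½ - 2/((-5 + 2*(-1))*5)))*72 = (-59 + (½ - 2*⅕/(-5 - 2)))*72 = (-59 + (½ - 2*⅕/(-7)))*72 = (-59 + (½ - 2*(-⅐)*⅕))*72 = (-59 + (½ + 2/35))*72 = (-59 + 39/70)*72 = -4091/70*72 = -147276/35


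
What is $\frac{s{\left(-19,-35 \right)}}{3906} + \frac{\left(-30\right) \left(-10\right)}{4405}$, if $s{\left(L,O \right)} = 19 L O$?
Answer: $\frac{1623685}{491598} \approx 3.3029$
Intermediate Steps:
$s{\left(L,O \right)} = 19 L O$
$\frac{s{\left(-19,-35 \right)}}{3906} + \frac{\left(-30\right) \left(-10\right)}{4405} = \frac{19 \left(-19\right) \left(-35\right)}{3906} + \frac{\left(-30\right) \left(-10\right)}{4405} = 12635 \cdot \frac{1}{3906} + 300 \cdot \frac{1}{4405} = \frac{1805}{558} + \frac{60}{881} = \frac{1623685}{491598}$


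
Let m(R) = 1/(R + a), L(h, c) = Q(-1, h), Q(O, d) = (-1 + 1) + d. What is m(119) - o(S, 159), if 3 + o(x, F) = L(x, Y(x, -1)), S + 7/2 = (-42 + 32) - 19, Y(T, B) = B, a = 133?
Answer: 8947/252 ≈ 35.504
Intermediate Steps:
Q(O, d) = d (Q(O, d) = 0 + d = d)
S = -65/2 (S = -7/2 + ((-42 + 32) - 19) = -7/2 + (-10 - 19) = -7/2 - 29 = -65/2 ≈ -32.500)
L(h, c) = h
m(R) = 1/(133 + R) (m(R) = 1/(R + 133) = 1/(133 + R))
o(x, F) = -3 + x
m(119) - o(S, 159) = 1/(133 + 119) - (-3 - 65/2) = 1/252 - 1*(-71/2) = 1/252 + 71/2 = 8947/252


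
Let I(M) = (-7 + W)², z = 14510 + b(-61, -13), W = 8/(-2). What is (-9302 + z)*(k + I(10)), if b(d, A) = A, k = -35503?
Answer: -183809490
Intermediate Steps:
W = -4 (W = 8*(-½) = -4)
z = 14497 (z = 14510 - 13 = 14497)
I(M) = 121 (I(M) = (-7 - 4)² = (-11)² = 121)
(-9302 + z)*(k + I(10)) = (-9302 + 14497)*(-35503 + 121) = 5195*(-35382) = -183809490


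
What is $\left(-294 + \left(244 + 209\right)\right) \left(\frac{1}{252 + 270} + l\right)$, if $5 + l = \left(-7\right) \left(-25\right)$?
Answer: $\frac{4703273}{174} \approx 27030.0$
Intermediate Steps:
$l = 170$ ($l = -5 - -175 = -5 + 175 = 170$)
$\left(-294 + \left(244 + 209\right)\right) \left(\frac{1}{252 + 270} + l\right) = \left(-294 + \left(244 + 209\right)\right) \left(\frac{1}{252 + 270} + 170\right) = \left(-294 + 453\right) \left(\frac{1}{522} + 170\right) = 159 \left(\frac{1}{522} + 170\right) = 159 \cdot \frac{88741}{522} = \frac{4703273}{174}$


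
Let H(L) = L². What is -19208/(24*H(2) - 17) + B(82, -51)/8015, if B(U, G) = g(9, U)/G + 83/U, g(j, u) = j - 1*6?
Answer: -214609150289/882659890 ≈ -243.14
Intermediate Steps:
g(j, u) = -6 + j (g(j, u) = j - 6 = -6 + j)
B(U, G) = 3/G + 83/U (B(U, G) = (-6 + 9)/G + 83/U = 3/G + 83/U)
-19208/(24*H(2) - 17) + B(82, -51)/8015 = -19208/(24*2² - 17) + (3/(-51) + 83/82)/8015 = -19208/(24*4 - 17) + (3*(-1/51) + 83*(1/82))*(1/8015) = -19208/(96 - 17) + (-1/17 + 83/82)*(1/8015) = -19208/79 + (1329/1394)*(1/8015) = -19208*1/79 + 1329/11172910 = -19208/79 + 1329/11172910 = -214609150289/882659890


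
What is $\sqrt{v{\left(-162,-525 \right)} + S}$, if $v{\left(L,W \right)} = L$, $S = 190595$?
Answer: $\sqrt{190433} \approx 436.39$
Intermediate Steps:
$\sqrt{v{\left(-162,-525 \right)} + S} = \sqrt{-162 + 190595} = \sqrt{190433}$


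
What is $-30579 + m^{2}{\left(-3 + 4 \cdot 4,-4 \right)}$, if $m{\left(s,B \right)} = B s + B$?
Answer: $-27443$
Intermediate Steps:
$m{\left(s,B \right)} = B + B s$
$-30579 + m^{2}{\left(-3 + 4 \cdot 4,-4 \right)} = -30579 + \left(- 4 \left(1 + \left(-3 + 4 \cdot 4\right)\right)\right)^{2} = -30579 + \left(- 4 \left(1 + \left(-3 + 16\right)\right)\right)^{2} = -30579 + \left(- 4 \left(1 + 13\right)\right)^{2} = -30579 + \left(\left(-4\right) 14\right)^{2} = -30579 + \left(-56\right)^{2} = -30579 + 3136 = -27443$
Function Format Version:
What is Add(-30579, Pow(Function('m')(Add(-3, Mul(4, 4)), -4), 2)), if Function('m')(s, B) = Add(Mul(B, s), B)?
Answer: -27443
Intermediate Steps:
Function('m')(s, B) = Add(B, Mul(B, s))
Add(-30579, Pow(Function('m')(Add(-3, Mul(4, 4)), -4), 2)) = Add(-30579, Pow(Mul(-4, Add(1, Add(-3, Mul(4, 4)))), 2)) = Add(-30579, Pow(Mul(-4, Add(1, Add(-3, 16))), 2)) = Add(-30579, Pow(Mul(-4, Add(1, 13)), 2)) = Add(-30579, Pow(Mul(-4, 14), 2)) = Add(-30579, Pow(-56, 2)) = Add(-30579, 3136) = -27443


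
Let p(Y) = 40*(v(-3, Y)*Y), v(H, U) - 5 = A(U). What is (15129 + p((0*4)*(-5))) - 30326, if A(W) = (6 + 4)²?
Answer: -15197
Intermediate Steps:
A(W) = 100 (A(W) = 10² = 100)
v(H, U) = 105 (v(H, U) = 5 + 100 = 105)
p(Y) = 4200*Y (p(Y) = 40*(105*Y) = 4200*Y)
(15129 + p((0*4)*(-5))) - 30326 = (15129 + 4200*((0*4)*(-5))) - 30326 = (15129 + 4200*(0*(-5))) - 30326 = (15129 + 4200*0) - 30326 = (15129 + 0) - 30326 = 15129 - 30326 = -15197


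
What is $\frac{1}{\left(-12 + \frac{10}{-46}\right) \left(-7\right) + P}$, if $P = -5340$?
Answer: $- \frac{23}{120853} \approx -0.00019031$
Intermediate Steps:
$\frac{1}{\left(-12 + \frac{10}{-46}\right) \left(-7\right) + P} = \frac{1}{\left(-12 + \frac{10}{-46}\right) \left(-7\right) - 5340} = \frac{1}{\left(-12 + 10 \left(- \frac{1}{46}\right)\right) \left(-7\right) - 5340} = \frac{1}{\left(-12 - \frac{5}{23}\right) \left(-7\right) - 5340} = \frac{1}{\left(- \frac{281}{23}\right) \left(-7\right) - 5340} = \frac{1}{\frac{1967}{23} - 5340} = \frac{1}{- \frac{120853}{23}} = - \frac{23}{120853}$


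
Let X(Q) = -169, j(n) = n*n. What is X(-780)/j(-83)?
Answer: -169/6889 ≈ -0.024532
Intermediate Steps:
j(n) = n²
X(-780)/j(-83) = -169/((-83)²) = -169/6889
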